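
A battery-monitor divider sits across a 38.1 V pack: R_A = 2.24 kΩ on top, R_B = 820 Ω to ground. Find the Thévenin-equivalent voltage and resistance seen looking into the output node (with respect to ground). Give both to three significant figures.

V_th = 10.2 V, R_th = 600 Ω

V_th is the open-circuit tap voltage: 38.1 × 820/(2240 + 820) = 10.2 V.
With the supply zeroed, R_A and R_B appear in parallel from the tap: R_th = R_A‖R_B = (2240 × 820)/3060 = 600 Ω.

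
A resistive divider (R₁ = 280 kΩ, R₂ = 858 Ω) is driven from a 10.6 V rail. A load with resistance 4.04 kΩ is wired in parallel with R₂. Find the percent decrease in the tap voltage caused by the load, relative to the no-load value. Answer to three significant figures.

Unloaded V = 10.6 × 858/280900 = 0.03238 V.
Loaded: R₂‖R_L = 707.7 Ω, giving V = 10.6 × 707.7/280700 = 0.02672 V.
Drop = (0.03238 − 0.02672) / 0.03238 = 17.5 %.

17.5 %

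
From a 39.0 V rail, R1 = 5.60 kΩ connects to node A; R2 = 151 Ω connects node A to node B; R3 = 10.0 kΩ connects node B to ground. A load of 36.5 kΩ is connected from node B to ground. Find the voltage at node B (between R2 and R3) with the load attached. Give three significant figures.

At node B, R3 is in parallel with the load: R3‖R_L = 7849 Ω.
Below node A the resistance is R2 + (R3‖R_L) = 8000 Ω, so V_A = 39.0 × 8000/13600 = 22.94 V.
Then V_B = V_A × (R3‖R_L)/(R2 + R3‖R_L) = 22.94 × 7849/8000 = 22.5 V.

V ≈ 22.5 V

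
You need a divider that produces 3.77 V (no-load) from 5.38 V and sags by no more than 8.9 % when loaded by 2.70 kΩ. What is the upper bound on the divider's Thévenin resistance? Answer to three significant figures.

R_th ≤ 264 Ω

Loading drop = R_th/(R_th + R_L) ≤ 0.0890, so R_th ≤ R_L · ε/(1−ε) = 2.70 kΩ × 0.0890/0.9110 = 264 Ω.
(Any R1, R2 with R2/(R1+R2) = 0.701 and R1‖R2 ≤ 264 Ω will meet the spec.)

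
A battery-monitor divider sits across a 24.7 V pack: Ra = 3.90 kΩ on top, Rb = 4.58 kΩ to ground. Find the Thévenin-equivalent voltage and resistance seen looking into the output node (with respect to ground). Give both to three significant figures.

V_th is the open-circuit tap voltage: 24.7 × 4.58/(3.90 + 4.58) = 13.3 V.
With the supply zeroed, Ra and Rb appear in parallel from the tap: R_th = Ra‖Rb = (3.90 × 4.58)/8.480 = 2.11 kΩ.

V_th = 13.3 V, R_th = 2.11 kΩ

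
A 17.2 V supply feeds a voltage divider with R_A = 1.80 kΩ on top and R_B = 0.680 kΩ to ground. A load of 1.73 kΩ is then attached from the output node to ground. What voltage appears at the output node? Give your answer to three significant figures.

The load sits in parallel with R_B: R_B‖R_L = (680 × 1730) / (680 + 1730) = 488.1 Ω.
V_out = 17.2 × 488.1 / (1800 + 488.1) = 17.2 × 488.1/2288 = 3.67 V.

V_out ≈ 3.67 V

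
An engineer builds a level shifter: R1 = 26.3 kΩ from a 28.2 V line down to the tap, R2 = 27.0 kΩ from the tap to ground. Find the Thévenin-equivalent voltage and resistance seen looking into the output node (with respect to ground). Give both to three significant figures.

V_th is the open-circuit tap voltage: 28.2 × 27.0/(26.3 + 27.0) = 14.3 V.
With the supply zeroed, R1 and R2 appear in parallel from the tap: R_th = R1‖R2 = (26.3 × 27.0)/53.30 = 13.3 kΩ.

V_th = 14.3 V, R_th = 13.3 kΩ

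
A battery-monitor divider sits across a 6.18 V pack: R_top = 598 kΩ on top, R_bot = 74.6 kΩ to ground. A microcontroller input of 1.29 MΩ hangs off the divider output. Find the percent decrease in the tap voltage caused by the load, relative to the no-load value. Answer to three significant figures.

4.89 %

The divider's output (Thévenin) resistance is R_top‖R_bot = 66.33 kΩ.
Fractional drop under load = R_th/(R_th + R_L) = 66.33 / (66.33 + 1290) = 0.04890.
So the output falls by 4.89 %.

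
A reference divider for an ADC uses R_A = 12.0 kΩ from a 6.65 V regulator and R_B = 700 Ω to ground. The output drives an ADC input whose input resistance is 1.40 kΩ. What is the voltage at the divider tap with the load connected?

The load sits in parallel with R_B: R_B‖R_L = (700 × 1400) / (700 + 1400) = 466.7 Ω.
V_out = 6.65 × 466.7 / (12000 + 466.7) = 6.65 × 466.7/12470 = 0.249 V.

V_out ≈ 0.249 V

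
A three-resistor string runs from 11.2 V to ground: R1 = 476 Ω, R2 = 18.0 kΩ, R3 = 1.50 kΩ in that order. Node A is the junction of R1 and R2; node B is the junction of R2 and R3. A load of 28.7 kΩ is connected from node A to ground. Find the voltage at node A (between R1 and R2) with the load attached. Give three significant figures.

Below node A the series string R2+R3 = 19500 Ω sits in parallel with the 28700 Ω load: 11610 Ω.
V_A = 11.2 × 11610/(476 + 11610) = 10.8 V.

V ≈ 10.8 V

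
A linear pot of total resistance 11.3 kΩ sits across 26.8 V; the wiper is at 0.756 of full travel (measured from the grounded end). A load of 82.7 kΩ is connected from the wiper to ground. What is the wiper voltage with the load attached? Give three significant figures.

V ≈ 19.8 V

The wiper splits the pot into (1−α)R = 2.757 kΩ above and αR = 8.543 kΩ below.
Lower section ‖ load = 7.743 kΩ.
V_wiper = 26.8 × 7.743/(2.757 + 7.743) = 19.8 V.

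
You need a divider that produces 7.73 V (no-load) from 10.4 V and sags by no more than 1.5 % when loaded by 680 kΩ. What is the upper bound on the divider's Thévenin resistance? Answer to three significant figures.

R_th ≤ 10.4 kΩ

Loading drop = R_th/(R_th + R_L) ≤ 0.0150, so R_th ≤ R_L · ε/(1−ε) = 680 kΩ × 0.0150/0.9850 = 10.4 kΩ.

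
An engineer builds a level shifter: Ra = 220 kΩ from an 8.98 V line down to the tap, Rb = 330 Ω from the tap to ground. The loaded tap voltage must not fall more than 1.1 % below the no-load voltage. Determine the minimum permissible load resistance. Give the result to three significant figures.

R_L(min) ≈ 29.6 kΩ

Output resistance R_th = Ra‖Rb = (220000 × 330)/220300 = 329.5 Ω.
The fractional drop is R_th/(R_th + R_L); requiring this ≤ 0.0110 gives R_L ≥ R_th(1/0.0110 − 1) = 329.5 × 89.91 = 29.6 kΩ.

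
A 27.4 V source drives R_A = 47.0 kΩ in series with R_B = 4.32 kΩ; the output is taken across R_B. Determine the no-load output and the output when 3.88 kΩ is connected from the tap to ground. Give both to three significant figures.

Open-circuit: V = 27.4 × 4.32/(47.0 + 4.32) = 2.31 V.
With the load, R_B becomes R_B‖R_L = 2.044 kΩ, so V = 27.4 × 2.044/49.04 = 1.14 V.

Unloaded: 2.31 V; loaded: 1.14 V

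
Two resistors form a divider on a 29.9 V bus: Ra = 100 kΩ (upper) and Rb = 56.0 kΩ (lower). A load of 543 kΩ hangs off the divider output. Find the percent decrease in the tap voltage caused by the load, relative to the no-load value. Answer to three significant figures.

The divider's output (Thévenin) resistance is Ra‖Rb = 35.90 kΩ.
Fractional drop under load = R_th/(R_th + R_L) = 35.90 / (35.90 + 543) = 0.06201.
So the output falls by 6.20 %.

6.20 %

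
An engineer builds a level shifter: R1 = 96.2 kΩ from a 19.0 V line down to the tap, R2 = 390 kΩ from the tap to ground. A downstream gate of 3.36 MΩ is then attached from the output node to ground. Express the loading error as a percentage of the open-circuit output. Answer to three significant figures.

The divider's output (Thévenin) resistance is R1‖R2 = 77.17 kΩ.
Fractional drop under load = R_th/(R_th + R_L) = 77.17 / (77.17 + 3360) = 0.02245.
So the output falls by 2.25 %.

2.25 %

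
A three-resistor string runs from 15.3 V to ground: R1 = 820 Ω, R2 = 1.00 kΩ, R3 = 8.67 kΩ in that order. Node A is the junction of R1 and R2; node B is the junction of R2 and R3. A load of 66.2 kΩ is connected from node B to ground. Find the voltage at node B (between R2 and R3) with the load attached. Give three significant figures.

At node B, R3 is in parallel with the load: R3‖R_L = 7666 Ω.
Below node A the resistance is R2 + (R3‖R_L) = 8666 Ω, so V_A = 15.3 × 8666/9486 = 13.98 V.
Then V_B = V_A × (R3‖R_L)/(R2 + R3‖R_L) = 13.98 × 7666/8666 = 12.4 V.

V ≈ 12.4 V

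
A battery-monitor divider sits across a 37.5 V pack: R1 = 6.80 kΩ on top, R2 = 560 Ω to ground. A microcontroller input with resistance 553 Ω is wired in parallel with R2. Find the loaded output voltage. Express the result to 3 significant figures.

V_out ≈ 1.47 V

The load sits in parallel with R2: R2‖R_L = (560 × 553) / (560 + 553) = 278.2 Ω.
V_out = 37.5 × 278.2 / (6800 + 278.2) = 37.5 × 278.2/7078 = 1.47 V.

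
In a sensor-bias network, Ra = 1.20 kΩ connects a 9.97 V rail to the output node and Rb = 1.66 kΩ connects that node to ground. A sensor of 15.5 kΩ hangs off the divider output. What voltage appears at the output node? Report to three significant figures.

The load sits in parallel with Rb: Rb‖R_L = (1.66 × 15.5) / (1.66 + 15.5) = 1.499 kΩ.
V_out = 9.97 × 1.499 / (1.20 + 1.499) = 9.97 × 1.499/2.699 = 5.54 V.
(Unloaded it would have been 5.79 V.)

V_out ≈ 5.54 V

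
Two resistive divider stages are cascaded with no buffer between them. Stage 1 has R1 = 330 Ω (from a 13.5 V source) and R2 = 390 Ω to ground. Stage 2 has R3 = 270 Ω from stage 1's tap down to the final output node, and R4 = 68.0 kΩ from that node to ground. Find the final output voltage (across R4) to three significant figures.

V_out ≈ 7.26 V

Stage 2 presents R3+R4 = 68270 Ω as a load on stage 1's tap.
Stage 1's lower leg becomes R2‖(R3+R4) = 387.8 Ω, so V_mid = 13.5 × 387.8/717.8 = 7.293 V.
Stage 2 is itself unloaded: V_out = V_mid × R4/(R3+R4) = 7.293 × 68000/68270 = 7.26 V.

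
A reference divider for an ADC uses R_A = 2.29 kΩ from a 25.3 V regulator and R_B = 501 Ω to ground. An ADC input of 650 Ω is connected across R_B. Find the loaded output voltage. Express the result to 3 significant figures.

V_out ≈ 2.78 V

The load sits in parallel with R_B: R_B‖R_L = (501 × 650) / (501 + 650) = 282.9 Ω.
V_out = 25.3 × 282.9 / (2290 + 282.9) = 25.3 × 282.9/2573 = 2.78 V.
(Unloaded it would have been 4.54 V.)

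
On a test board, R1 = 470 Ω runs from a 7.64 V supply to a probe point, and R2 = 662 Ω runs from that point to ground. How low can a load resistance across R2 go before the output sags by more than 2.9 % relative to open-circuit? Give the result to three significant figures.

Output resistance R_th = R1‖R2 = (470 × 662)/1132 = 274.9 Ω.
The fractional drop is R_th/(R_th + R_L); requiring this ≤ 0.0290 gives R_L ≥ R_th(1/0.0290 − 1) = 274.9 × 33.48 = 9.20 kΩ.

R_L(min) ≈ 9.20 kΩ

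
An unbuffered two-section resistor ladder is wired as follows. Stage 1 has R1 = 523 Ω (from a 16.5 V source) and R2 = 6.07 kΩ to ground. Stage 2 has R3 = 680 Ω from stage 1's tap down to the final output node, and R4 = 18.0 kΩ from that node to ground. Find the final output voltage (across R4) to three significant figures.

V_out ≈ 14.3 V

Stage 2 presents R3+R4 = 18680 Ω as a load on stage 1's tap.
Stage 1's lower leg becomes R2‖(R3+R4) = 4581 Ω, so V_mid = 16.5 × 4581/5104 = 14.81 V.
Stage 2 is itself unloaded: V_out = V_mid × R4/(R3+R4) = 14.81 × 18000/18680 = 14.3 V.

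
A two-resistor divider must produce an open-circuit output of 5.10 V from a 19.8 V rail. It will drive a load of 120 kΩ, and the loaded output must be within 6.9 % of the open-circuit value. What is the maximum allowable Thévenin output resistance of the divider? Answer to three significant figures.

R_th ≤ 8.89 kΩ

Loading drop = R_th/(R_th + R_L) ≤ 0.0690, so R_th ≤ R_L · ε/(1−ε) = 120 kΩ × 0.0690/0.9310 = 8.89 kΩ.
(Any R1, R2 with R2/(R1+R2) = 0.258 and R1‖R2 ≤ 8.89 kΩ will meet the spec.)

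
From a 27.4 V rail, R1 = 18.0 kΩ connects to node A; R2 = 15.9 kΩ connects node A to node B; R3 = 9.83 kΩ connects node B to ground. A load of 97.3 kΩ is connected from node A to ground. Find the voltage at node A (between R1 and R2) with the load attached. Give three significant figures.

V ≈ 14.5 V

Below node A the series string R2+R3 = 25.73 kΩ sits in parallel with the 97.3 kΩ load: 20.35 kΩ.
V_A = 27.4 × 20.35/(18.0 + 20.35) = 14.5 V.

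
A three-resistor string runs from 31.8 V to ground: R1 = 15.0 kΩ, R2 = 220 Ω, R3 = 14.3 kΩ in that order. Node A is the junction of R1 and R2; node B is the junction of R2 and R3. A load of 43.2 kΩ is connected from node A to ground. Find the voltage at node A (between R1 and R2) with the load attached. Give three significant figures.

Below node A the series string R2+R3 = 14520 Ω sits in parallel with the 43200 Ω load: 10870 Ω.
V_A = 31.8 × 10870/(15000 + 10870) = 13.4 V.

V ≈ 13.4 V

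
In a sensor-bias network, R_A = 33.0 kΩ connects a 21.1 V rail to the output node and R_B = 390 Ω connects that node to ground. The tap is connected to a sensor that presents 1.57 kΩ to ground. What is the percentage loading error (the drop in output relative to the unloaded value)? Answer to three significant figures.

19.7 %

The divider's output (Thévenin) resistance is R_A‖R_B = 385.4 Ω.
Fractional drop under load = R_th/(R_th + R_L) = 385.4 / (385.4 + 1570) = 0.1971.
So the output falls by 19.7 %.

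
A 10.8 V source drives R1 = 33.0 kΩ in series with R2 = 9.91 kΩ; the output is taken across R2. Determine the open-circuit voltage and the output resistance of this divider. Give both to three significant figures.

V_th = 2.49 V, R_th = 7.62 kΩ

V_th is the open-circuit tap voltage: 10.8 × 9.91/(33.0 + 9.91) = 2.49 V.
With the supply zeroed, R1 and R2 appear in parallel from the tap: R_th = R1‖R2 = (33.0 × 9.91)/42.91 = 7.62 kΩ.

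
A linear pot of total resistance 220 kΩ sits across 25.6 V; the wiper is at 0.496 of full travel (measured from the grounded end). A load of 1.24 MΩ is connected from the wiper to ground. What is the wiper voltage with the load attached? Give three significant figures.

V ≈ 12.2 V

The wiper splits the pot into (1−α)R = 110.9 kΩ above and αR = 109.1 kΩ below.
Lower section ‖ load = 100.3 kΩ.
V_wiper = 25.6 × 100.3/(110.9 + 100.3) = 12.2 V.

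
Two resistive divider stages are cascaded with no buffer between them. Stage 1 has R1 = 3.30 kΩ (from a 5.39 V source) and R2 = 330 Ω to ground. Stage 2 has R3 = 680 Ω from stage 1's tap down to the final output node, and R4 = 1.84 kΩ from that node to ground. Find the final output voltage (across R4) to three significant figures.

V_out ≈ 0.320 V

Stage 2 presents R3+R4 = 2520 Ω as a load on stage 1's tap.
Stage 1's lower leg becomes R2‖(R3+R4) = 291.8 Ω, so V_mid = 5.39 × 291.8/3592 = 0.4379 V.
Stage 2 is itself unloaded: V_out = V_mid × R4/(R3+R4) = 0.4379 × 1840/2520 = 0.320 V.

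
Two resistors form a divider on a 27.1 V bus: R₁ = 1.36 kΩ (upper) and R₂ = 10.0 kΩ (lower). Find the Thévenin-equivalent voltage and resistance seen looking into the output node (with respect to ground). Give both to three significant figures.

V_th is the open-circuit tap voltage: 27.1 × 10.0/(1.36 + 10.0) = 23.9 V.
With the supply zeroed, R₁ and R₂ appear in parallel from the tap: R_th = R₁‖R₂ = (1.36 × 10.0)/11.36 = 1.20 kΩ.

V_th = 23.9 V, R_th = 1.20 kΩ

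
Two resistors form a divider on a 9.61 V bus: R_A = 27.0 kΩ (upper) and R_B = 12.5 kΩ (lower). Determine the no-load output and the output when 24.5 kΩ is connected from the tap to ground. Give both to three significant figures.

Unloaded: 3.04 V; loaded: 2.25 V

Open-circuit: V = 9.61 × 12.5/(27.0 + 12.5) = 3.04 V.
With the load, R_B becomes R_B‖R_L = 8.277 kΩ, so V = 9.61 × 8.277/35.28 = 2.25 V.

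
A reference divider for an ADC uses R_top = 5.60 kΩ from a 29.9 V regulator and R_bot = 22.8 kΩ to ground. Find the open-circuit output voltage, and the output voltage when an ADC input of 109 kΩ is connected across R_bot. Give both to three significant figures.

Unloaded: 24.0 V; loaded: 23.1 V

Open-circuit: V = 29.9 × 22.8/(5.60 + 22.8) = 24.0 V.
With the load, R_bot becomes R_bot‖R_L = 18.86 kΩ, so V = 29.9 × 18.86/24.46 = 23.1 V.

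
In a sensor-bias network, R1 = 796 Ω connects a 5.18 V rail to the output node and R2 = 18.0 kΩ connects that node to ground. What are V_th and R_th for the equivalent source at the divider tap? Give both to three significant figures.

V_th = 4.96 V, R_th = 762 Ω

V_th is the open-circuit tap voltage: 5.18 × 18000/(796 + 18000) = 4.96 V.
With the supply zeroed, R1 and R2 appear in parallel from the tap: R_th = R1‖R2 = (796 × 18000)/18800 = 762 Ω.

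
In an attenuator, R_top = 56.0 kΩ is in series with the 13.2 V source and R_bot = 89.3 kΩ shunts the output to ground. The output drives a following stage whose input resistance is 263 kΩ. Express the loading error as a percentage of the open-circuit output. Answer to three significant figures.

Unloaded V = 13.2 × 89.3/145.3 = 8.1126 V.
Loaded: R_bot‖R_L = 66.66 kΩ, giving V = 13.2 × 66.66/122.7 = 7.1738 V.
Drop = (8.1126 − 7.1738) / 8.1126 = 11.6 %.

11.6 %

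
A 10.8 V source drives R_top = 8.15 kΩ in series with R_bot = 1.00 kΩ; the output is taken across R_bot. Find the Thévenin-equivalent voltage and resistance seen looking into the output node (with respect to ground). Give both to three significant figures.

V_th = 1.18 V, R_th = 891 Ω

V_th is the open-circuit tap voltage: 10.8 × 1.00/(8.15 + 1.00) = 1.18 V.
With the supply zeroed, R_top and R_bot appear in parallel from the tap: R_th = R_top‖R_bot = (8.15 × 1.00)/9.150 = 891 Ω.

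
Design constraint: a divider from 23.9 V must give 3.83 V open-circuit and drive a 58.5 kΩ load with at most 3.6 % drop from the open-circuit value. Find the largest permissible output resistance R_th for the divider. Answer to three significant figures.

R_th ≤ 2.18 kΩ

Loading drop = R_th/(R_th + R_L) ≤ 0.0360, so R_th ≤ R_L · ε/(1−ε) = 58.5 kΩ × 0.0360/0.9640 = 2.18 kΩ.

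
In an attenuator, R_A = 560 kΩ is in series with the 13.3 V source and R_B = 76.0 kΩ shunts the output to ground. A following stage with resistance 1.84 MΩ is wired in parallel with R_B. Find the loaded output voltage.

V_out ≈ 1.53 V

The load sits in parallel with R_B: R_B‖R_L = (76.0 × 1840) / (76.0 + 1840) = 72.99 kΩ.
V_out = 13.3 × 72.99 / (560 + 72.99) = 13.3 × 72.99/633.0 = 1.53 V.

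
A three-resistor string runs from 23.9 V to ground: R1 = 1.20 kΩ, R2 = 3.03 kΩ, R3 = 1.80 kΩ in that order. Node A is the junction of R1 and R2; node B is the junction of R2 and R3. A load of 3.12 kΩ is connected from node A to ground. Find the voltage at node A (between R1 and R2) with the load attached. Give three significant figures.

V ≈ 14.6 V

Below node A the series string R2+R3 = 4.830 kΩ sits in parallel with the 3.12 kΩ load: 1.896 kΩ.
V_A = 23.9 × 1.896/(1.20 + 1.896) = 14.6 V.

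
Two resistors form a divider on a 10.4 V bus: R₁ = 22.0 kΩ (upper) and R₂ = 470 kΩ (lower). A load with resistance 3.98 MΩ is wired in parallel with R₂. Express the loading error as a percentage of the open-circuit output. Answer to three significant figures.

0.525 %

The divider's output (Thévenin) resistance is R₁‖R₂ = 21.02 kΩ.
Fractional drop under load = R_th/(R_th + R_L) = 21.02 / (21.02 + 3980) = 0.005253.
So the output falls by 0.525 %.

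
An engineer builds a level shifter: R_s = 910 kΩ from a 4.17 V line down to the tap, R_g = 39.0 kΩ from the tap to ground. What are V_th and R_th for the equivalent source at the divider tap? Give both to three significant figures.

V_th = 0.171 V, R_th = 37.4 kΩ

V_th is the open-circuit tap voltage: 4.17 × 39.0/(910 + 39.0) = 0.171 V.
With the supply zeroed, R_s and R_g appear in parallel from the tap: R_th = R_s‖R_g = (910 × 39.0)/949.0 = 37.4 kΩ.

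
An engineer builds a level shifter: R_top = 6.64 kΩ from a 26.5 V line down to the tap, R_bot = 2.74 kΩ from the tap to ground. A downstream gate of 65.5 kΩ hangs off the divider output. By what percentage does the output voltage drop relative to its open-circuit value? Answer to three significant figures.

2.88 %

The divider's output (Thévenin) resistance is R_top‖R_bot = 1.940 kΩ.
Fractional drop under load = R_th/(R_th + R_L) = 1.940 / (1.940 + 65.5) = 0.02876.
So the output falls by 2.88 %.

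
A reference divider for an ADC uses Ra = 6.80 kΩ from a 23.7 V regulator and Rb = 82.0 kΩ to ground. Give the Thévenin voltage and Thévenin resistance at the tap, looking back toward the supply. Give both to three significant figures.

V_th is the open-circuit tap voltage: 23.7 × 82.0/(6.80 + 82.0) = 21.9 V.
With the supply zeroed, Ra and Rb appear in parallel from the tap: R_th = Ra‖Rb = (6.80 × 82.0)/88.80 = 6.28 kΩ.

V_th = 21.9 V, R_th = 6.28 kΩ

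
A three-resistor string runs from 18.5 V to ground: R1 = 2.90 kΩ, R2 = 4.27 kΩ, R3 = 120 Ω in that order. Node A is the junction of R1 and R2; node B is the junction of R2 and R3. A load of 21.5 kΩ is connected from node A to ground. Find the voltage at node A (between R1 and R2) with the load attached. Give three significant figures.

Below node A the series string R2+R3 = 4390 Ω sits in parallel with the 21500 Ω load: 3646 Ω.
V_A = 18.5 × 3646/(2900 + 3646) = 10.3 V.

V ≈ 10.3 V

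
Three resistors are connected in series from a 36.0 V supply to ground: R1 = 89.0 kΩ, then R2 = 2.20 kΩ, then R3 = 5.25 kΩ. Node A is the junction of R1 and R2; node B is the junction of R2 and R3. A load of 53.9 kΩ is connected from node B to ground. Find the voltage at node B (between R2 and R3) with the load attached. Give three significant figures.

At node B, R3 is in parallel with the load: R3‖R_L = 4.784 kΩ.
Below node A the resistance is R2 + (R3‖R_L) = 6.984 kΩ, so V_A = 36.0 × 6.984/95.98 = 2.619 V.
Then V_B = V_A × (R3‖R_L)/(R2 + R3‖R_L) = 2.619 × 4.784/6.984 = 1.79 V.

V ≈ 1.79 V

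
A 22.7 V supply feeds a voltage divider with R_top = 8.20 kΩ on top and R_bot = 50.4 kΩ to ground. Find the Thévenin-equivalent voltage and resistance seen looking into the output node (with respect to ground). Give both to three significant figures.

V_th = 19.5 V, R_th = 7.05 kΩ

V_th is the open-circuit tap voltage: 22.7 × 50.4/(8.20 + 50.4) = 19.5 V.
With the supply zeroed, R_top and R_bot appear in parallel from the tap: R_th = R_top‖R_bot = (8.20 × 50.4)/58.60 = 7.05 kΩ.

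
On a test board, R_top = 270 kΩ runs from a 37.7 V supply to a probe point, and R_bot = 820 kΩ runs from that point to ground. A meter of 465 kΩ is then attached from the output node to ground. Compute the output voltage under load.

V_out ≈ 19.7 V

The load sits in parallel with R_bot: R_bot‖R_L = (820 × 465) / (820 + 465) = 296.7 kΩ.
V_out = 37.7 × 296.7 / (270 + 296.7) = 37.7 × 296.7/566.7 = 19.7 V.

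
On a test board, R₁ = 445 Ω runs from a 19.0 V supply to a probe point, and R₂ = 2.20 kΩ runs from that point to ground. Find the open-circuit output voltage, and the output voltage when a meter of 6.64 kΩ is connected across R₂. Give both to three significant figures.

Open-circuit: V = 19.0 × 2200/(445 + 2200) = 15.8 V.
With the load, R₂ becomes R₂‖R_L = 1652 Ω, so V = 19.0 × 1652/2097 = 15.0 V.

Unloaded: 15.8 V; loaded: 15.0 V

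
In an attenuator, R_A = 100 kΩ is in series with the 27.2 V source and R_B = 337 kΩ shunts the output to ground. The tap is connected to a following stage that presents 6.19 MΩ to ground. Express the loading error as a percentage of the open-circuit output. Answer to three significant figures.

1.23 %

The divider's output (Thévenin) resistance is R_A‖R_B = 77.12 kΩ.
Fractional drop under load = R_th/(R_th + R_L) = 77.12 / (77.12 + 6190) = 0.01230.
So the output falls by 1.23 %.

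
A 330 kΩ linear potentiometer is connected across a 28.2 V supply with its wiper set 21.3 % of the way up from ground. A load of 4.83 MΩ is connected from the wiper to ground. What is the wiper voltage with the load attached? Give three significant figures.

The wiper splits the pot into (1−α)R = 259.7 kΩ above and αR = 70.29 kΩ below.
Lower section ‖ load = 69.28 kΩ.
V_wiper = 28.2 × 69.28/(259.7 + 69.28) = 5.94 V.

V ≈ 5.94 V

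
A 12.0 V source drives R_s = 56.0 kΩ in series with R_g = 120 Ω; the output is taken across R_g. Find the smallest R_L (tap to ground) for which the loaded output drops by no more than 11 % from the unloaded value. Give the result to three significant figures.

Output resistance R_th = R_s‖R_g = (56000 × 120)/56120 = 119.7 Ω.
The fractional drop is R_th/(R_th + R_L); requiring this ≤ 0.110 gives R_L ≥ R_th(1/0.110 − 1) = 119.7 × 8.091 = 969 Ω.

R_L(min) ≈ 969 Ω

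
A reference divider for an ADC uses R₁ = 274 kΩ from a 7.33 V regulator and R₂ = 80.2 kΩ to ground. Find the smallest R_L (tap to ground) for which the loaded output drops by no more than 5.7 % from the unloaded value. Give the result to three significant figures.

R_L(min) ≈ 1.03 MΩ

Output resistance R_th = R₁‖R₂ = (274 × 80.2)/354.2 = 62.04 kΩ.
The fractional drop is R_th/(R_th + R_L); requiring this ≤ 0.0570 gives R_L ≥ R_th(1/0.0570 − 1) = 62.04 × 16.54 = 1.03 MΩ.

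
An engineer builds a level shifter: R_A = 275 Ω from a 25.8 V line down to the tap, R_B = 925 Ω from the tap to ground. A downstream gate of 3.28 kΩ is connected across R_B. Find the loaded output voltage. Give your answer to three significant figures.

V_out ≈ 18.7 V

The load sits in parallel with R_B: R_B‖R_L = (925 × 3280) / (925 + 3280) = 721.5 Ω.
V_out = 25.8 × 721.5 / (275 + 721.5) = 25.8 × 721.5/996.5 = 18.7 V.
(Unloaded it would have been 19.9 V.)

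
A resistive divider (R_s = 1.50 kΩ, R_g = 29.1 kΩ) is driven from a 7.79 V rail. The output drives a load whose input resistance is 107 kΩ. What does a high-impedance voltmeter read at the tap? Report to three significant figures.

V_out ≈ 7.31 V

The load sits in parallel with R_g: R_g‖R_L = (29.1 × 107) / (29.1 + 107) = 22.88 kΩ.
V_out = 7.79 × 22.88 / (1.50 + 22.88) = 7.79 × 22.88/24.38 = 7.31 V.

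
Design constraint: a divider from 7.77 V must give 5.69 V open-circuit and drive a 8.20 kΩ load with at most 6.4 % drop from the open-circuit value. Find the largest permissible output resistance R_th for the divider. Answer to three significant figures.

Loading drop = R_th/(R_th + R_L) ≤ 0.0640, so R_th ≤ R_L · ε/(1−ε) = 8.20 kΩ × 0.0640/0.9360 = 561 Ω.

R_th ≤ 561 Ω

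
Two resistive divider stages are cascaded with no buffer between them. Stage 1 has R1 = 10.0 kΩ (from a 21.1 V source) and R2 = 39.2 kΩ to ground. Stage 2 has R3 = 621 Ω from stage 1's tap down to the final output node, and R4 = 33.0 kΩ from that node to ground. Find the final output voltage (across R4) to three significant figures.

Stage 2 presents R3+R4 = 33620 Ω as a load on stage 1's tap.
Stage 1's lower leg becomes R2‖(R3+R4) = 18100 Ω, so V_mid = 21.1 × 18100/28100 = 13.59 V.
Stage 2 is itself unloaded: V_out = V_mid × R4/(R3+R4) = 13.59 × 33000/33620 = 13.3 V.

V_out ≈ 13.3 V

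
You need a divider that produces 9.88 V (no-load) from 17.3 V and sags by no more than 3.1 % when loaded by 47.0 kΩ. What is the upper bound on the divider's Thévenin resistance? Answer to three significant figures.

Loading drop = R_th/(R_th + R_L) ≤ 0.0310, so R_th ≤ R_L · ε/(1−ε) = 47.0 kΩ × 0.0310/0.9690 = 1.50 kΩ.
(Any R1, R2 with R2/(R1+R2) = 0.571 and R1‖R2 ≤ 1.50 kΩ will meet the spec.)

R_th ≤ 1.50 kΩ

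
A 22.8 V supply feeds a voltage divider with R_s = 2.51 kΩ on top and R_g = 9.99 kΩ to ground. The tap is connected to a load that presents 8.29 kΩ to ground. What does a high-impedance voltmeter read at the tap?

The load sits in parallel with R_g: R_g‖R_L = (9.99 × 8.29) / (9.99 + 8.29) = 4.530 kΩ.
V_out = 22.8 × 4.530 / (2.51 + 4.530) = 22.8 × 4.530/7.040 = 14.7 V.

V_out ≈ 14.7 V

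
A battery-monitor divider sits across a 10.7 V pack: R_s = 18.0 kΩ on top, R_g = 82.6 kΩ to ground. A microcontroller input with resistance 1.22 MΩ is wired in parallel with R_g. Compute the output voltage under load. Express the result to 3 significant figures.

V_out ≈ 8.68 V

The load sits in parallel with R_g: R_g‖R_L = (82.6 × 1220) / (82.6 + 1220) = 77.36 kΩ.
V_out = 10.7 × 77.36 / (18.0 + 77.36) = 10.7 × 77.36/95.36 = 8.68 V.
(Unloaded it would have been 8.79 V.)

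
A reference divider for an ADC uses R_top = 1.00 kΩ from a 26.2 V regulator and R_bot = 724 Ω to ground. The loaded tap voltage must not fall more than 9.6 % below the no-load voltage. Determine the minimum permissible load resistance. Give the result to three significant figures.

R_L(min) ≈ 3.95 kΩ

Output resistance R_th = R_top‖R_bot = (1000 × 724)/1724 = 420.0 Ω.
The fractional drop is R_th/(R_th + R_L); requiring this ≤ 0.0960 gives R_L ≥ R_th(1/0.0960 − 1) = 420.0 × 9.417 = 3.95 kΩ.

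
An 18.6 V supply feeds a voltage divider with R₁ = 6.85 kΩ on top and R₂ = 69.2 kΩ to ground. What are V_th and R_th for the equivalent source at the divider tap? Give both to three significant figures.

V_th = 16.9 V, R_th = 6.23 kΩ

V_th is the open-circuit tap voltage: 18.6 × 69.2/(6.85 + 69.2) = 16.9 V.
With the supply zeroed, R₁ and R₂ appear in parallel from the tap: R_th = R₁‖R₂ = (6.85 × 69.2)/76.05 = 6.23 kΩ.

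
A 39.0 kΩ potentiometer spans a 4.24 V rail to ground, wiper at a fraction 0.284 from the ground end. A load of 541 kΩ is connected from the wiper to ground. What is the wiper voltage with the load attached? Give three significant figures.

The wiper splits the pot into (1−α)R = 27.92 kΩ above and αR = 11.08 kΩ below.
Lower section ‖ load = 10.85 kΩ.
V_wiper = 4.24 × 10.85/(27.92 + 10.85) = 1.19 V.

V ≈ 1.19 V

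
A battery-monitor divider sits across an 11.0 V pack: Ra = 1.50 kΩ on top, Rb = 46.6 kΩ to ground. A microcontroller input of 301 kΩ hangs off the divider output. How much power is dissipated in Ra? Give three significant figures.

P ≈ 0.104 mW

Total resistance from the source is Ra + (Rb‖R_L) = 41.85 kΩ, so I = 11.0/41.85 kΩ = 0.2628 mA.
P = I²·Ra = (0.2628 mA)² × 1.50 kΩ = 0.104 mW.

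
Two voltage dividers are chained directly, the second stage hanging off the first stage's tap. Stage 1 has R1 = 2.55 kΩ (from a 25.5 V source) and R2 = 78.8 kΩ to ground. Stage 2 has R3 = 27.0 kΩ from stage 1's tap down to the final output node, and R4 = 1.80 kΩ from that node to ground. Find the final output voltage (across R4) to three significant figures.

Stage 2 presents R3+R4 = 28.80 kΩ as a load on stage 1's tap.
Stage 1's lower leg becomes R2‖(R3+R4) = 21.09 kΩ, so V_mid = 25.5 × 21.09/23.64 = 22.75 V.
Stage 2 is itself unloaded: V_out = V_mid × R4/(R3+R4) = 22.75 × 1.80/28.80 = 1.42 V.

V_out ≈ 1.42 V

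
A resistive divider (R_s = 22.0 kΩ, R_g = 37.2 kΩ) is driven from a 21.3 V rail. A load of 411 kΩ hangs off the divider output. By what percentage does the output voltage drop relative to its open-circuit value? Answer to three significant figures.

The divider's output (Thévenin) resistance is R_s‖R_g = 13.82 kΩ.
Fractional drop under load = R_th/(R_th + R_L) = 13.82 / (13.82 + 411) = 0.03254.
So the output falls by 3.25 %.

3.25 %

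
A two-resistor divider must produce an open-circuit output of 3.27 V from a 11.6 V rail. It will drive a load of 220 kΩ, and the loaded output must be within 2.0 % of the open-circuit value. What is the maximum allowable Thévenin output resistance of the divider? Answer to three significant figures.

R_th ≤ 4.49 kΩ

Loading drop = R_th/(R_th + R_L) ≤ 0.0200, so R_th ≤ R_L · ε/(1−ε) = 220 kΩ × 0.0200/0.9800 = 4.49 kΩ.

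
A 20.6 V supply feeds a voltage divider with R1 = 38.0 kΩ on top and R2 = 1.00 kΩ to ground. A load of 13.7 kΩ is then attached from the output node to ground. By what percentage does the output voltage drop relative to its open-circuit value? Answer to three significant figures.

6.64 %

The divider's output (Thévenin) resistance is R1‖R2 = 0.9744 kΩ.
Fractional drop under load = R_th/(R_th + R_L) = 0.9744 / (0.9744 + 13.7) = 0.06640.
So the output falls by 6.64 %.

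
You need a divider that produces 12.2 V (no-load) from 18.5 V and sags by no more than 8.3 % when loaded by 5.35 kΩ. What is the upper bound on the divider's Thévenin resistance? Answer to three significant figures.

Loading drop = R_th/(R_th + R_L) ≤ 0.0830, so R_th ≤ R_L · ε/(1−ε) = 5.35 kΩ × 0.0830/0.9170 = 484 Ω.
(Any R1, R2 with R2/(R1+R2) = 0.659 and R1‖R2 ≤ 484 Ω will meet the spec.)

R_th ≤ 484 Ω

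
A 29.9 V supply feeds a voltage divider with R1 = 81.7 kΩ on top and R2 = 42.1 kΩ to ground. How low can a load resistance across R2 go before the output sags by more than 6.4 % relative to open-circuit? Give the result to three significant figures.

Output resistance R_th = R1‖R2 = (81.7 × 42.1)/123.8 = 27.78 kΩ.
The fractional drop is R_th/(R_th + R_L); requiring this ≤ 0.0640 gives R_L ≥ R_th(1/0.0640 − 1) = 27.78 × 14.62 = 406 kΩ.

R_L(min) ≈ 406 kΩ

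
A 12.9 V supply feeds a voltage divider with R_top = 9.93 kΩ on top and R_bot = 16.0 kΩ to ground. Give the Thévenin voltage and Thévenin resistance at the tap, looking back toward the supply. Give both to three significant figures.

V_th is the open-circuit tap voltage: 12.9 × 16.0/(9.93 + 16.0) = 7.96 V.
With the supply zeroed, R_top and R_bot appear in parallel from the tap: R_th = R_top‖R_bot = (9.93 × 16.0)/25.93 = 6.13 kΩ.

V_th = 7.96 V, R_th = 6.13 kΩ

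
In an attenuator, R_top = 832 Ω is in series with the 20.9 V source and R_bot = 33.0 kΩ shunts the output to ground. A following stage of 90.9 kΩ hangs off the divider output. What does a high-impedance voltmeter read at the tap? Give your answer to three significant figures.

The load sits in parallel with R_bot: R_bot‖R_L = (33000 × 90900) / (33000 + 90900) = 24210 Ω.
V_out = 20.9 × 24210 / (832 + 24210) = 20.9 × 24210/25040 = 20.2 V.

V_out ≈ 20.2 V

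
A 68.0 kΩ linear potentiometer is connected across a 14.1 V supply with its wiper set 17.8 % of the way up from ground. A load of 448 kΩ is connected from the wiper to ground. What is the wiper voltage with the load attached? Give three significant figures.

V ≈ 2.46 V

The wiper splits the pot into (1−α)R = 55.90 kΩ above and αR = 12.10 kΩ below.
Lower section ‖ load = 11.79 kΩ.
V_wiper = 14.1 × 11.79/(55.90 + 11.79) = 2.46 V.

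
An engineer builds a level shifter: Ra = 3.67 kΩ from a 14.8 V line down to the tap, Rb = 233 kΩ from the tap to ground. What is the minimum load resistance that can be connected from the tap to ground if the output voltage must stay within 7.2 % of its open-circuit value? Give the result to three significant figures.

Output resistance R_th = Ra‖Rb = (3.67 × 233)/236.7 = 3.613 kΩ.
The fractional drop is R_th/(R_th + R_L); requiring this ≤ 0.0720 gives R_L ≥ R_th(1/0.0720 − 1) = 3.613 × 12.89 = 46.6 kΩ.

R_L(min) ≈ 46.6 kΩ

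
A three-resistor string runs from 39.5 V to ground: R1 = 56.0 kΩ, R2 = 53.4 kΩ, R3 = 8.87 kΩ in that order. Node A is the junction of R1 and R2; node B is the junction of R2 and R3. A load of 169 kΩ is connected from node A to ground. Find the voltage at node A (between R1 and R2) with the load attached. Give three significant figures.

Below node A the series string R2+R3 = 62.27 kΩ sits in parallel with the 169 kΩ load: 45.50 kΩ.
V_A = 39.5 × 45.50/(56.0 + 45.50) = 17.7 V.

V ≈ 17.7 V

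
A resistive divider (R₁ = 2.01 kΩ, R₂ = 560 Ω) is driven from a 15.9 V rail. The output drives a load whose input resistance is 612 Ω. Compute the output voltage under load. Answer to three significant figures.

The load sits in parallel with R₂: R₂‖R_L = (560 × 612) / (560 + 612) = 292.4 Ω.
V_out = 15.9 × 292.4 / (2010 + 292.4) = 15.9 × 292.4/2302 = 2.02 V.

V_out ≈ 2.02 V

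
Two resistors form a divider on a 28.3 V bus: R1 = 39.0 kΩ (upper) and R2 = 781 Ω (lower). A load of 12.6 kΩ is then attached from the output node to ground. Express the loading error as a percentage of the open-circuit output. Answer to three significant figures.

The divider's output (Thévenin) resistance is R1‖R2 = 765.7 Ω.
Fractional drop under load = R_th/(R_th + R_L) = 765.7 / (765.7 + 12600) = 0.05729.
So the output falls by 5.73 %.

5.73 %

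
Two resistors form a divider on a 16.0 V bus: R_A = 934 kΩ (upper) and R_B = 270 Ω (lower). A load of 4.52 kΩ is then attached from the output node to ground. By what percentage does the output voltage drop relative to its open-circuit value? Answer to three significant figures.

The divider's output (Thévenin) resistance is R_A‖R_B = 269.9 Ω.
Fractional drop under load = R_th/(R_th + R_L) = 269.9 / (269.9 + 4520) = 0.05635.
So the output falls by 5.64 %.

5.64 %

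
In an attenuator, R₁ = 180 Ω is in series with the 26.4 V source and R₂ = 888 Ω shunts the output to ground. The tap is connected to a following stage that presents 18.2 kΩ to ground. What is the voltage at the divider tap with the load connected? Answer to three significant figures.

V_out ≈ 21.8 V

The load sits in parallel with R₂: R₂‖R_L = (888 × 18200) / (888 + 18200) = 846.7 Ω.
V_out = 26.4 × 846.7 / (180 + 846.7) = 26.4 × 846.7/1027 = 21.8 V.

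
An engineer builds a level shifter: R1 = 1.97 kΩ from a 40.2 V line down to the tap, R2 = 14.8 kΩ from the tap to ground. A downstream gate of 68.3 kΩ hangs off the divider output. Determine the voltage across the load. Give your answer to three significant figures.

The load sits in parallel with R2: R2‖R_L = (14.8 × 68.3) / (14.8 + 68.3) = 12.16 kΩ.
V_out = 40.2 × 12.16 / (1.97 + 12.16) = 40.2 × 12.16/14.13 = 34.6 V.

V_out ≈ 34.6 V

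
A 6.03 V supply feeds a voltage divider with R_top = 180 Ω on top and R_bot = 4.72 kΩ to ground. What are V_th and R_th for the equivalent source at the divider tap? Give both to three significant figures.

V_th is the open-circuit tap voltage: 6.03 × 4720/(180 + 4720) = 5.81 V.
With the supply zeroed, R_top and R_bot appear in parallel from the tap: R_th = R_top‖R_bot = (180 × 4720)/4900 = 173 Ω.

V_th = 5.81 V, R_th = 173 Ω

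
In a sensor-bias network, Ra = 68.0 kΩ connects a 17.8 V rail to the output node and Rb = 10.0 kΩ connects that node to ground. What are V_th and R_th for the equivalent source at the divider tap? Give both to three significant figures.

V_th = 2.28 V, R_th = 8.72 kΩ

V_th is the open-circuit tap voltage: 17.8 × 10.0/(68.0 + 10.0) = 2.28 V.
With the supply zeroed, Ra and Rb appear in parallel from the tap: R_th = Ra‖Rb = (68.0 × 10.0)/78.00 = 8.72 kΩ.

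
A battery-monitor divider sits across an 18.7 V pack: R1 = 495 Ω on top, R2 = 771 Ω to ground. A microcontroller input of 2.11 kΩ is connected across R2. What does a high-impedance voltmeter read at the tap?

V_out ≈ 9.96 V

The load sits in parallel with R2: R2‖R_L = (771 × 2110) / (771 + 2110) = 564.7 Ω.
V_out = 18.7 × 564.7 / (495 + 564.7) = 18.7 × 564.7/1060 = 9.96 V.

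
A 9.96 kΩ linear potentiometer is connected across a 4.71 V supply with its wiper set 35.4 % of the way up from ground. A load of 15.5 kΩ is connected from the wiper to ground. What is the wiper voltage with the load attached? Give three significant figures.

V ≈ 1.45 V

The wiper splits the pot into (1−α)R = 6.434 kΩ above and αR = 3.526 kΩ below.
Lower section ‖ load = 2.872 kΩ.
V_wiper = 4.71 × 2.872/(6.434 + 2.872) = 1.45 V.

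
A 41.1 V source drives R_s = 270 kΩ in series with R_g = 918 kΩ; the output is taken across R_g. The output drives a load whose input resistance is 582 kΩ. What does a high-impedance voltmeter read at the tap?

The load sits in parallel with R_g: R_g‖R_L = (918 × 582) / (918 + 582) = 356.2 kΩ.
V_out = 41.1 × 356.2 / (270 + 356.2) = 41.1 × 356.2/626.2 = 23.4 V.

V_out ≈ 23.4 V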